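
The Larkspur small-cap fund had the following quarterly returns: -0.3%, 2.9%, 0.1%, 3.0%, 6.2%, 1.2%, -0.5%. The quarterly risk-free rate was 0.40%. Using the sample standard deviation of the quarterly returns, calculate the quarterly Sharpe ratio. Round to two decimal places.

0.58

Mean return r̄ = 12.60 / 7 = 1.8000%
Sample std dev = √[34.9600 / 6] = 2.4138%
Sharpe = (r̄ − rf) / σ = (1.8000 − 0.4) / 2.4138 = 1.4000 / 2.4138 = 0.5800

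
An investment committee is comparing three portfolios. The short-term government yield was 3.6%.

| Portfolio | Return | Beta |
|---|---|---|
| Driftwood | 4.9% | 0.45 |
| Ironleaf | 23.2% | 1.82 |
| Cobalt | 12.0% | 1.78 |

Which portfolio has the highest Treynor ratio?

Ironleaf

Driftwood: Treynor = (4.9% − 3.6%) / 0.45 = 2.889
Ironleaf: Treynor = (23.2% − 3.6%) / 1.82 = 10.769
Cobalt: Treynor = (12.0% − 3.6%) / 1.78 = 4.719
Highest: Ironleaf (10.769).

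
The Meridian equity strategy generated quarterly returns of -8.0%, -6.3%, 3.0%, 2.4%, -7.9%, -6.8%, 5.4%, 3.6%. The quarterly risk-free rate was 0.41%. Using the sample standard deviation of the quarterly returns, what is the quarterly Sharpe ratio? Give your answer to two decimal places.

r̄ = (-8 − 6.3 + 3 + 2.4 − 7.9 − 6.8 + 5.4 + 3.6) / 8 = -1.8250%
Sample std dev = √[242.5750 / 7] = 5.8867%
Sharpe = (r̄ − rf) / σ = (-1.8250 − 0.41) / 5.8867 = -2.2350 / 5.8867 = -0.3797

-0.38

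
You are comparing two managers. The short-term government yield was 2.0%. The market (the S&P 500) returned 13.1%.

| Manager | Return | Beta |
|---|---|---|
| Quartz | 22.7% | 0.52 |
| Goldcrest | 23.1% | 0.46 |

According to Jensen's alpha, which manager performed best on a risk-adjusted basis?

Quartz: α = 22.7% − [2.0% + 0.52 × (13.1% − 2.0%)] = 14.928
Goldcrest: α = 23.1% − [2.0% + 0.46 × (13.1% − 2.0%)] = 15.994
Highest: Goldcrest (15.994).

Goldcrest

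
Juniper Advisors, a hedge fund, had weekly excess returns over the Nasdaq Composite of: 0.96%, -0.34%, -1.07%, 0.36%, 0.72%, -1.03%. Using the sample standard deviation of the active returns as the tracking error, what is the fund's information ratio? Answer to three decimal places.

r̄ = (0.96 − 0.34 − 1.07 + 0.36 + 0.72 − 1.03) / 6 = -0.400 / 6 = -0.0667%
Sample σ = √[Σ(r − r̄)² / 5] = √[3.8643 / 5] = √0.7729 = 0.8791%
IR = r̄ / tracking error = -0.0667 / 0.8791 = -0.0759

-0.076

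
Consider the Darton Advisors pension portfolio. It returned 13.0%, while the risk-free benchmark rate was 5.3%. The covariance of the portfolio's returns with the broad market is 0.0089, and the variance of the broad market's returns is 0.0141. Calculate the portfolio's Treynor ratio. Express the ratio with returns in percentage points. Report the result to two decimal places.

12.20

β = Cov / Var = 0.0089 / 0.0141 = 0.6312
Treynor = (Rp − Rf) / β = (13.0% − 5.3%) / 0.6312 = 7.70 / 0.6312 = 12.1990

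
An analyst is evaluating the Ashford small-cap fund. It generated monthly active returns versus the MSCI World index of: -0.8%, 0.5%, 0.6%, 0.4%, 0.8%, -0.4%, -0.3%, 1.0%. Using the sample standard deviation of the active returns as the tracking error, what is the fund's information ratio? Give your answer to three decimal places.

0.350

r̄ = (-0.8 + 0.5 + 0.6 + 0.4 + 0.8 − 0.4 − 0.3 + 1) / 8 = 1.80 / 8 = 0.2250%
Σ(r − r̄)² = 2.8950; sample σ = √(2.8950/7) = 0.6431%
IR = r̄ / tracking error = 0.2250 / 0.6431 = 0.3499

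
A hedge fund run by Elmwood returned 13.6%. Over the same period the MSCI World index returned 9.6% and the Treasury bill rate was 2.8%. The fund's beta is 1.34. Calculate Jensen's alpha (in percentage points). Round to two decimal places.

CAPM expected return = Rf + β(Rm − Rf) = 2.8% + 1.34 × (9.6% − 2.8%) = 2.8 + 1.34 × 6.80 = 11.9120%
Jensen's α = Rp − E[R] = 13.6% − 11.9120% = 1.6880

1.69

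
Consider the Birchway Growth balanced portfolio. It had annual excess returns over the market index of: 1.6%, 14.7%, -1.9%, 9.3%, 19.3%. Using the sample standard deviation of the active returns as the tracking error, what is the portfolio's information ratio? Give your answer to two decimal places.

0.97

Mean return r̄ = 43.00 / 5 = 8.6000%
Sample σ = √[Σ(r − r̄)² / 4] = √[311.4400 / 4] = √77.8600 = 8.8238%
IR = r̄ / tracking error = 8.6000 / 8.8238 = 0.9746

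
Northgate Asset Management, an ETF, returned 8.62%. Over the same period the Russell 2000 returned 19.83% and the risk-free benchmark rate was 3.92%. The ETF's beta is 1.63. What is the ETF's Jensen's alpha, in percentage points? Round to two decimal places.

-21.23

CAPM expected return = Rf + β(Rm − Rf) = 3.92% + 1.63 × (19.83% − 3.92%) = 3.92 + 1.63 × 15.91 = 29.8533%
Jensen's α = Rp − E[R] = 8.62% − 29.8533% = -21.2333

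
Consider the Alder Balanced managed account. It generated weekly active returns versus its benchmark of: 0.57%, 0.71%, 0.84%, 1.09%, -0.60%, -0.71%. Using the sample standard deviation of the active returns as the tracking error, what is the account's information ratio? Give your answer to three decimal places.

0.410

Mean return r̄ = 1.900 / 6 = 0.3167%
Σ(r − r̄)² = (0.57 − 0.3167)² + (0.71 − 0.3167)² + … = 2.9851
σ = √[2.9851 / 5] = 0.7727%
IR = r̄ / tracking error = 0.3167 / 0.7727 = 0.4099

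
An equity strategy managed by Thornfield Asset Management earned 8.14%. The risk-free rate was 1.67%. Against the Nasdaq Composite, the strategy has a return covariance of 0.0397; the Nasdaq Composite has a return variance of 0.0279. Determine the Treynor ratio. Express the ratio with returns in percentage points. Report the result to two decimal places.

β = Cov / Var = 0.0397 / 0.0279 = 1.4229
Treynor = (Rp − Rf) / β = (8.14% − 1.67%) / 1.4229 = 6.47 / 1.4229 = 4.5471

4.55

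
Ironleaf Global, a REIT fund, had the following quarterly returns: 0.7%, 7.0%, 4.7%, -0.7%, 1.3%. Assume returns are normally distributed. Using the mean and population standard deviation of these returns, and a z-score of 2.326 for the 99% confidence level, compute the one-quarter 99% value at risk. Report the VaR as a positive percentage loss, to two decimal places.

3.98

Mean return r̄ = 13.00 / 5 = 2.6000%
Population σ = √[Σ(r − r̄)² / 5] = √[39.9600 / 5] = √7.9920 = 2.8270%
VaR = −(r̄ − z·σ) = −(2.6000 − 2.326 × 2.8270) = −(-3.9756) = 3.9756%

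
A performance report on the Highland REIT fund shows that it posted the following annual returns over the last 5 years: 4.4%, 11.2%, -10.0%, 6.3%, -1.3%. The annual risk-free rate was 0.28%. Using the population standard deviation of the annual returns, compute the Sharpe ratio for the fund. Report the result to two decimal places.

r̄ = (4.4 + 11.2 − 10 + 6.3 − 1.3) / 5 = 10.60 / 5 = 2.1200%
Population std dev = √[263.7080 / 5] = 7.2623%
Sharpe = (r̄ − rf) / σ = (2.1200 − 0.28) / 7.2623 = 1.8400 / 7.2623 = 0.2534

0.25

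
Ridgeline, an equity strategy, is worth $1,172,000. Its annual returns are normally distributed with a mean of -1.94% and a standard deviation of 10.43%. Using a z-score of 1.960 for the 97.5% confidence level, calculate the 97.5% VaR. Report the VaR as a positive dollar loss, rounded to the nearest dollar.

Return at the 97.5% tail: μ − z·σ = -1.94% − 1.960 × 10.43% = -1.94 − 20.4428 = -22.3828%
VaR = −(-22.3828%) × $1,172,000 = 22.3828% × $1,172,000 = $262,326

$262,326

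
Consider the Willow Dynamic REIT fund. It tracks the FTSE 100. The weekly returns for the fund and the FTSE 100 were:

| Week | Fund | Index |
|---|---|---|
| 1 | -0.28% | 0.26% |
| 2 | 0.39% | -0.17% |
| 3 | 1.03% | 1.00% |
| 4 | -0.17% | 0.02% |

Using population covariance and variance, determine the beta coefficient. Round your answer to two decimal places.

0.78

r̄p = 0.2425%,  r̄m = 0.2775%
Cov = Σ(rp − r̄p)(rm − r̄m) / 4 = 0.1546
Var(rm) = Σ(rm − r̄m)² / 4 = 0.1972
β = Cov / Var = 0.1546 / 0.1972 = 0.7840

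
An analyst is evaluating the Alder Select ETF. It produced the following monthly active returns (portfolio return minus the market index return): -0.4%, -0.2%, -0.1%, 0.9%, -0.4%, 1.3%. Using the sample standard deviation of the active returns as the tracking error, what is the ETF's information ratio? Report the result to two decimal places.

r̄ = (-0.4 − 0.2 − 0.1 + 0.9 − 0.4 + 1.3) / 6 = 0.1833%
Σ(r − r̄)² = 2.6683; sample σ = √(2.6683/5) = 0.7305%
IR = r̄ / tracking error = 0.1833 / 0.7305 = 0.2509

0.25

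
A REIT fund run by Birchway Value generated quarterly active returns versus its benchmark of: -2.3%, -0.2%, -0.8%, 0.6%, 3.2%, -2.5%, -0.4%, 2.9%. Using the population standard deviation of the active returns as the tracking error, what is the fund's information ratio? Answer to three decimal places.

μ = (-2.3 − 0.2 − 0.8 + 0.6 + 3.2 − 2.5 − 0.4 + 2.9) / 8 = 0.50 / 8 = 0.0625%
Population σ = √[Σ(r − μ)² / 8] = √[31.3588 / 8] = √3.9199 = 1.9799%
IR = μ / tracking error = 0.0625 / 1.9799 = 0.0316

0.032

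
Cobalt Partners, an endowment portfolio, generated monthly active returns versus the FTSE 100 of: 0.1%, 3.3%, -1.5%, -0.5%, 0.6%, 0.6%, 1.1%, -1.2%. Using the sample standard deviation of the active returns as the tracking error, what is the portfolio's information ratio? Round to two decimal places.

0.21

r̄ = (0.1 + 3.3 − 1.5 − 0.5 + 0.6 + 0.6 + 1.1 − 1.2) / 8 = 2.50 / 8 = 0.3125%
Σ(r − r̄)² = (0.1 − 0.3125)² + (3.3 − 0.3125)² + … = 15.9888
sample σ = √(15.9888 / 7) = √2.2841 = 1.5113%
IR = r̄ / tracking error = 0.3125 / 1.5113 = 0.2068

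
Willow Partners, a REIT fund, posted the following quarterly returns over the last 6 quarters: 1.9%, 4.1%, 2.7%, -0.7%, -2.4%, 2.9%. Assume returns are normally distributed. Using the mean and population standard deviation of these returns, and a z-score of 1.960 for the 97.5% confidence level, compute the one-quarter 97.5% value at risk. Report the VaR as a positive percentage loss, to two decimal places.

2.99

μ = (1.9 + 4.1 + 2.7 − 0.7 − 2.4 + 2.9) / 6 = 8.50 / 6 = 1.4167%
Population std dev = √[30.3283 / 6] = 2.2483%
VaR = −(μ − z·σ) = −(1.4167 − 1.960 × 2.2483) = −(-2.9900) = 2.9900%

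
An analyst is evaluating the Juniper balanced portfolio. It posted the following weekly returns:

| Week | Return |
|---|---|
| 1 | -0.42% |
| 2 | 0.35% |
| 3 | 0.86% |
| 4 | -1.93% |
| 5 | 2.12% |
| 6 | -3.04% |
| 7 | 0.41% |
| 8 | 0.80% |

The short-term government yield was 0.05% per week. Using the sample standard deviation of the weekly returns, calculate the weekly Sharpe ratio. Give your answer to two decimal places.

-0.09

Mean return r̄ = -0.850 / 8 = -0.1063%
Σ(r − r̄)² = (-0.42 − (-0.1063))² + (0.35 − (-0.1063))² + (0.86 − (-0.1063))² + … = 19.2172
σ = √[19.2172 / 7] = 1.6569%
Sharpe = (r̄ − rf) / σ = (-0.1063 − 0.05) / 1.6569 = -0.1563 / 1.6569 = -0.0943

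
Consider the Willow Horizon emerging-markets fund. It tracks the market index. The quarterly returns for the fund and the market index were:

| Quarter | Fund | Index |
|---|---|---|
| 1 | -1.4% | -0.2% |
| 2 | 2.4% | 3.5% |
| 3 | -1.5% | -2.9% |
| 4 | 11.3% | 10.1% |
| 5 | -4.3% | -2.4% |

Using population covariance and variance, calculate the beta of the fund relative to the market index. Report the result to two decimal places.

r̄p = 1.3000%,  r̄m = 1.6200%
Cov = Σ(rp − r̄p)(rm − r̄m) / 5 = 25.3900
Var(rm) = Σ(rm − r̄m)² / 5 = 23.0696
β = Cov / Var = 25.3900 / 23.0696 = 1.1006

1.10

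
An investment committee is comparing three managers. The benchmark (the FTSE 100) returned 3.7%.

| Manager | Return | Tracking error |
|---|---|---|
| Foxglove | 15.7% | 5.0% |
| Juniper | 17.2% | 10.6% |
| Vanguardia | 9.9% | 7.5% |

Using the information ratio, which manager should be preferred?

Foxglove

Foxglove: IR = (15.7% − 3.7%) / 5.0% = 2.400
Juniper: IR = (17.2% − 3.7%) / 10.6% = 1.274
Vanguardia: IR = (9.9% − 3.7%) / 7.5% = 0.827
Highest: Foxglove (2.400).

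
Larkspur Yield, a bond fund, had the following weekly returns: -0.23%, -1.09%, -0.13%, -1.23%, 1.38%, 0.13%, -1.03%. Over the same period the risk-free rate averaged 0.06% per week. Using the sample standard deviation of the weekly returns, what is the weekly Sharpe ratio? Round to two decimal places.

Mean return r̄ = -2.200 / 7 = -0.3143%
Sample σ = √[Σ(r − r̄)² / 6] = √[5.0616 / 6] = √0.8436 = 0.9185%
Sharpe = (r̄ − rf) / σ = (-0.3143 − 0.06) / 0.9185 = -0.3743 / 0.9185 = -0.4075

-0.41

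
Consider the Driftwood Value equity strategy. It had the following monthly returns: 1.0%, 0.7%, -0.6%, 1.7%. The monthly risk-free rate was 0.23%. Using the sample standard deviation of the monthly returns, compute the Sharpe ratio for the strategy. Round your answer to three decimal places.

0.488

r̄ = (1 + 0.7 − 0.6 + 1.7) / 4 = 0.7000%
Σ(r − r̄)² = (1 − 0.7000)² + (0.7 − 0.7000)² + (-0.6 − 0.7000)² + … = 2.7800
sample σ = √(2.7800 / 3) = √0.9267 = 0.9627%
Sharpe = (r̄ − rf) / σ = (0.7000 − 0.23) / 0.9627 = 0.4700 / 0.9627 = 0.4882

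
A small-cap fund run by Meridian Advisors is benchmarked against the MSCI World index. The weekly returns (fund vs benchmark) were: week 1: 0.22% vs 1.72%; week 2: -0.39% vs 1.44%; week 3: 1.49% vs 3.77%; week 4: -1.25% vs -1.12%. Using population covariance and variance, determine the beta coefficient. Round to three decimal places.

r̄p = 0.0175%,  r̄m = 1.4525%
Cov = Σ(rp − r̄p)(rm − r̄m) / 4 = 1.6831
Var(rm) = Σ(rm − r̄m)² / 4 = 3.0151
β = Cov / Var = 1.6831 / 3.0151 = 0.5582

0.558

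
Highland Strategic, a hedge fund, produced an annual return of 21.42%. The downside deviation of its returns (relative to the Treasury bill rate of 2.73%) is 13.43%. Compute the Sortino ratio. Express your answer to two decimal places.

1.39

Sortino = (Rp − Rf) / σd = (21.42% − 2.73%) / 13.43% = 18.69% / 13.43% = 1.3917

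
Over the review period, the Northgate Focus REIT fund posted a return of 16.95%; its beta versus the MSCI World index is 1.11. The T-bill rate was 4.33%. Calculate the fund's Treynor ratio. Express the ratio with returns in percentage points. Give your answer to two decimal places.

11.37

Treynor = (Rp − Rf) / β = (16.95% − 4.33%) / 1.11 = 12.62 / 1.11 = 11.3694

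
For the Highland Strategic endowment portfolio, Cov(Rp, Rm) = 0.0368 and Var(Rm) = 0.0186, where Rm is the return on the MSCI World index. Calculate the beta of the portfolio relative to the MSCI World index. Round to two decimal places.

β = Cov(Rp, Rm) / Var(Rm) = 0.0368 / 0.0186 = 1.9785

1.98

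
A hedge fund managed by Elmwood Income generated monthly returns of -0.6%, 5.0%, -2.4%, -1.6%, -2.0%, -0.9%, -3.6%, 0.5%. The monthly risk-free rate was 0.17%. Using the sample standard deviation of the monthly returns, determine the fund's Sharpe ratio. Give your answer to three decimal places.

-0.333

r̄ = (-0.6 + 5 − 2.4 − 1.6 − 2 − 0.9 − 3.6 + 0.5) / 8 = -0.7000%
Σ(r − r̄)² = (-0.6 − (-0.7000))² + (5 − (-0.7000))² + … = 47.7800
σ = √[47.7800 / 7] = 2.6126%
Sharpe = (r̄ − rf) / σ = (-0.7000 − 0.17) / 2.6126 = -0.8700 / 2.6126 = -0.3330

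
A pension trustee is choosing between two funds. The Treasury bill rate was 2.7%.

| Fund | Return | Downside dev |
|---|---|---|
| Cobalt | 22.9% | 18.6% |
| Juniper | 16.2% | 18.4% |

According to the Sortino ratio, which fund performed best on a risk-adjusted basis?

Cobalt: Sortino ratio = (22.9% − 2.7%) / 18.6% = 1.086
Juniper: Sortino ratio = (16.2% − 2.7%) / 18.4% = 0.734
Highest: Cobalt (1.086).

Cobalt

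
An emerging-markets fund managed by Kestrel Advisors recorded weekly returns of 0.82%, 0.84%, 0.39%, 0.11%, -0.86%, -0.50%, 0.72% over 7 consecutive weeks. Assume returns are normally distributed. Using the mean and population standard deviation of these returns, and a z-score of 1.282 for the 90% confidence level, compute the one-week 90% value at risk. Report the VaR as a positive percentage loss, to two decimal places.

Mean return r̄ = 1.520 / 7 = 0.2171%
Population σ = √[Σ(r − r̄)² / 7] = √[2.7201 / 7] = √0.3886 = 0.6234%
VaR = −(r̄ − z·σ) = −(0.2171 − 1.282 × 0.6234) = −(-0.5821) = 0.5821%

0.58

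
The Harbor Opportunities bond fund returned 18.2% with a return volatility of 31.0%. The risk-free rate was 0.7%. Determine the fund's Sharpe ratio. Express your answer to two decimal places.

0.56

Sharpe = (Rp − Rf) / σp = (18.2% − 0.7%) / 31.0% = 17.50% / 31.0% = 0.5645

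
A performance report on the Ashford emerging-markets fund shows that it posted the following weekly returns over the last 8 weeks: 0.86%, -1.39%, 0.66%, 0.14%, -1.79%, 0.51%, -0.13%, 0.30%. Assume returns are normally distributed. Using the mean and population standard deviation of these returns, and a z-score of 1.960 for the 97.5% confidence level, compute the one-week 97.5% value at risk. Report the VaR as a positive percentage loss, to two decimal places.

μ = (0.86 − 1.39 + 0.66 + 0.14 − 1.79 + 0.51 − 0.13 + 0.3) / 8 = -0.1050%
Σ(r − μ)² = 6.6098; population σ = √(6.6098/8) = 0.9090%
VaR = −(μ − z·σ) = −(-0.1050 − 1.960 × 0.9090) = −(-1.8866) = 1.8866%

1.89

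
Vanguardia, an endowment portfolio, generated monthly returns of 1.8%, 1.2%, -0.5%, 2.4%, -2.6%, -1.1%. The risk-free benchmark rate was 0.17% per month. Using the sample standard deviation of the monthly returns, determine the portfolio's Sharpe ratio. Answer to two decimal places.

Mean return r̄ = 1.20 / 6 = 0.2000%
Σ(r − r̄)² = (1.8 − 0.2000)² + (1.2 − 0.2000)² + (-0.5 − 0.2000)² + … = 18.4200
sample σ = √(18.4200 / 5) = √3.6840 = 1.9194%
Sharpe = (r̄ − rf) / σ = (0.2000 − 0.17) / 1.9194 = 0.0300 / 1.9194 = 0.0156

0.02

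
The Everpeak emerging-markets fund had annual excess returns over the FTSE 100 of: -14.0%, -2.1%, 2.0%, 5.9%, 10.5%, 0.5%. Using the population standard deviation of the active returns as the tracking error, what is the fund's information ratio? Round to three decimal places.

r̄ = (-14 − 2.1 + 2 + 5.9 + 10.5 + 0.5) / 6 = 2.80 / 6 = 0.4667%
Σ(r − r̄)² = 348.4133; population σ = √(348.4133/6) = 7.6203%
IR = r̄ / tracking error = 0.4667 / 7.6203 = 0.0612

0.061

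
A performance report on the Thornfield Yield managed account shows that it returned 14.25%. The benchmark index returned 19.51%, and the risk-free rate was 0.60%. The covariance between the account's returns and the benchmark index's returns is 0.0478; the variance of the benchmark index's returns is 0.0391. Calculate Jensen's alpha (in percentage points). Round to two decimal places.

β = Cov / Var = 0.0478 / 0.0391 = 1.2225
E[R] = Rf + β(Rm − Rf) = 0.60% + 1.2225 × (19.51% − 0.60%) = 23.7175%
α = Rp − E[R] = 14.25% − 23.7175% = -9.4675

-9.47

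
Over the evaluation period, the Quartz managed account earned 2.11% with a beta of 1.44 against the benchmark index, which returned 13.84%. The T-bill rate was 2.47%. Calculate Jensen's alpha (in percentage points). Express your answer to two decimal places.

-16.73

CAPM expected return = Rf + β(Rm − Rf) = 2.47% + 1.44 × (13.84% − 2.47%) = 2.47 + 1.44 × 11.37 = 18.8428%
Jensen's α = Rp − E[R] = 2.11% − 18.8428% = -16.7328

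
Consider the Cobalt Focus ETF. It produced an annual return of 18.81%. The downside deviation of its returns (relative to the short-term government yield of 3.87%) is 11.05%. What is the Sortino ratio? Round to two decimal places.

Sortino = (Rp − Rf) / σd = (18.81% − 3.87%) / 11.05% = 14.94% / 11.05% = 1.3520

1.35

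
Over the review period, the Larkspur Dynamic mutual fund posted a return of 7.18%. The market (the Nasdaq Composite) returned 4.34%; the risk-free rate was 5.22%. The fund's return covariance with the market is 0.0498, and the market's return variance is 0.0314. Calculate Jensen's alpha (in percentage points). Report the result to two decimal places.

β = Cov / Var = 0.0498 / 0.0314 = 1.5860
E[R] = Rf + β(Rm − Rf) = 5.22% + 1.5860 × (4.34% − 5.22%) = 3.8243%
α = Rp − E[R] = 7.18% − 3.8243% = 3.3557

3.36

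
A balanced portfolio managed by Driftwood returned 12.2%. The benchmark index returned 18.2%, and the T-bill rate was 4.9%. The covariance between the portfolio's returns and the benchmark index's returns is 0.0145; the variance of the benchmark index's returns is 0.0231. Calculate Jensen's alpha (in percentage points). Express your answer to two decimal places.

β = Cov / Var = 0.0145 / 0.0231 = 0.6277
E[R] = Rf + β(Rm − Rf) = 4.9% + 0.6277 × (18.2% − 4.9%) = 13.2484%
α = Rp − E[R] = 12.2% − 13.2484% = -1.0484

-1.05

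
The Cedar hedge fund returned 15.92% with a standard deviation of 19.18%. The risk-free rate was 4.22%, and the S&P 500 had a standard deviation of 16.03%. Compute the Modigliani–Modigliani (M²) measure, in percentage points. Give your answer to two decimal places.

Sharpe = (Rp − Rf) / σp = (15.92% − 4.22%) / 19.18% = 0.6100
M² = Rf + Sharpe × σm = 4.22% + 0.6100 × 16.03% = 13.9983%

14.00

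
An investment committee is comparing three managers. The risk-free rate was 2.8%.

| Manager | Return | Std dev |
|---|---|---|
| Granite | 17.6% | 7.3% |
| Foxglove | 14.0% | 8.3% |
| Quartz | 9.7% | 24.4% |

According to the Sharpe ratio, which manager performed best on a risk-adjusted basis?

Granite

Granite: Sharpe ratio = (17.6% − 2.8%) / 7.3% = 2.027
Foxglove: Sharpe ratio = (14.0% − 2.8%) / 8.3% = 1.349
Quartz: Sharpe ratio = (9.7% − 2.8%) / 24.4% = 0.283
Highest: Granite (2.027).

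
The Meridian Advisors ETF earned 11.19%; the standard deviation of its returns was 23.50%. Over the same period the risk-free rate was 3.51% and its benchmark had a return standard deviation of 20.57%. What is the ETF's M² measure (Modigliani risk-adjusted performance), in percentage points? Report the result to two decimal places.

Sharpe = (Rp − Rf) / σp = (11.19% − 3.51%) / 23.50% = 0.3268
M² = Rf + Sharpe × σm = 3.51% + 0.3268 × 20.57% = 10.2323%

10.23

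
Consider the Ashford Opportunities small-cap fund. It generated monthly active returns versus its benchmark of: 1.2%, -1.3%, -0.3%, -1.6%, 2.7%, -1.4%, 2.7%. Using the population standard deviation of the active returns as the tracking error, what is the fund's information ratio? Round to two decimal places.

0.16

Mean return r̄ = 2.00 / 7 = 0.2857%
Σ(r − r̄)² = (1.2 − 0.2857)² + (-1.3 − 0.2857)² + … = 21.7486
σ = √[21.7486 / 7] = 1.7627%
IR = r̄ / tracking error = 0.2857 / 1.7627 = 0.1621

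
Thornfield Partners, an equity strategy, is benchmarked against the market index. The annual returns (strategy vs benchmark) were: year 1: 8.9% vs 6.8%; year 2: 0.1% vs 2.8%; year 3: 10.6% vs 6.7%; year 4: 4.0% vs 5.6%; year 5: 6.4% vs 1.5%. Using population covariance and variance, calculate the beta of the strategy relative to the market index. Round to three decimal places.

r̄p = 6.0000%,  r̄m = 4.6800%
Cov = Σ(rp − r̄p)(rm − r̄m) / 5 = 4.6840
Var(rm) = Σ(rm − r̄m)² / 5 = 4.6136
β = Cov / Var = 4.6840 / 4.6136 = 1.0153

1.015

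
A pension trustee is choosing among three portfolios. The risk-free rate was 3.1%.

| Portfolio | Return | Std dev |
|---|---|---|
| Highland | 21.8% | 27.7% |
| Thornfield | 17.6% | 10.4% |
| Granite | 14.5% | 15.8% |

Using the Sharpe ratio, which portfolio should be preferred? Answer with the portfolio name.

Highland: Sharpe ratio = (21.8% − 3.1%) / 27.7% = 0.675
Thornfield: Sharpe ratio = (17.6% − 3.1%) / 10.4% = 1.394
Granite: Sharpe ratio = (14.5% − 3.1%) / 15.8% = 0.722
Highest: Thornfield (1.394).

Thornfield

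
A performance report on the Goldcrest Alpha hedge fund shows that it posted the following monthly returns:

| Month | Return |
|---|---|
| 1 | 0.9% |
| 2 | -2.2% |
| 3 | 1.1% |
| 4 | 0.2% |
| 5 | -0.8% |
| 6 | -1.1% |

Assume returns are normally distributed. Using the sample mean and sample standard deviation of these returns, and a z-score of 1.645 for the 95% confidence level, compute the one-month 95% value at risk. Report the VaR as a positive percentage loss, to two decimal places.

Mean return r̄ = -1.90 / 6 = -0.3167%
Sample σ = √[Σ(r − r̄)² / 5] = √[8.1483 / 5] = √1.6297 = 1.2766%
VaR = −(r̄ − z·σ) = −(-0.3167 − 1.645 × 1.2766) = −(-2.4167) = 2.4167%

2.42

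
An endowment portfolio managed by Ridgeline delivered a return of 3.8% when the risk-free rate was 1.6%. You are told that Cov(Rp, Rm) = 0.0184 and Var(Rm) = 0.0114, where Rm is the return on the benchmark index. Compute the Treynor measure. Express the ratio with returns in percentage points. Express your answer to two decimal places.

1.36

β = Cov / Var = 0.0184 / 0.0114 = 1.6140
Treynor = (Rp − Rf) / β = (3.8% − 1.6%) / 1.6140 = 2.20 / 1.6140 = 1.3631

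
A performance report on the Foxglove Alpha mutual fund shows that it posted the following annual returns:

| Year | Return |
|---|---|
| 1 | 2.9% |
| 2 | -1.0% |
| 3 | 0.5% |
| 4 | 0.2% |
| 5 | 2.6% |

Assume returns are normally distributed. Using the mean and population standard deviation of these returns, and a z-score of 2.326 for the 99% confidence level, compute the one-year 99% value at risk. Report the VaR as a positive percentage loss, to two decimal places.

2.42

μ = (2.9 − 1 + 0.5 + 0.2 + 2.6) / 5 = 5.20 / 5 = 1.0400%
Population std dev = √[11.0520 / 5] = 1.4867%
VaR = −(μ − z·σ) = −(1.0400 − 2.326 × 1.4867) = −(-2.4181) = 2.4181%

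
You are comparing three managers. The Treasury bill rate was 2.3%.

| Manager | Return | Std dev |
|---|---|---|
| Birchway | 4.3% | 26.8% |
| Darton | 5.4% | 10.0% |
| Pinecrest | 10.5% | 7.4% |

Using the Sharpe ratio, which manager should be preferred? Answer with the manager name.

Pinecrest

Birchway: Sharpe ratio = (4.3% − 2.3%) / 26.8% = 0.075
Darton: Sharpe ratio = (5.4% − 2.3%) / 10.0% = 0.310
Pinecrest: Sharpe ratio = (10.5% − 2.3%) / 7.4% = 1.108
Highest: Pinecrest (1.108).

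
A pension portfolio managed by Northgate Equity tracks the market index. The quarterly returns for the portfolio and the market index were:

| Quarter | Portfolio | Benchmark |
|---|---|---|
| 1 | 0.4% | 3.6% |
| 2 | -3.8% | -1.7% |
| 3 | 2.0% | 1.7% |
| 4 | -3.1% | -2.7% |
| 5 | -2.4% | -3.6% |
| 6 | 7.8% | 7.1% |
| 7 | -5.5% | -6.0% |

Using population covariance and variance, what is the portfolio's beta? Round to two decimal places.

0.92

r̄p = -0.6571%,  r̄m = -0.2286%
Cov = Σ(rp − r̄p)(rm − r̄m) / 7 = 16.5198
Var(rm) = Σ(rm − r̄m)² / 7 = 17.8620
β = Cov / Var = 16.5198 / 17.8620 = 0.9249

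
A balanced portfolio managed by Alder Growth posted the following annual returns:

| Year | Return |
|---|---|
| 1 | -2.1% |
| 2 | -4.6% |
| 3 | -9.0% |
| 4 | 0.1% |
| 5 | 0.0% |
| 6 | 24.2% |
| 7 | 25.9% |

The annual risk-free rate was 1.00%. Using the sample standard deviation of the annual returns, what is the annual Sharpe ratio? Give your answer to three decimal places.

0.279

Mean return r̄ = 34.50 / 7 = 4.9286%
Sample σ = √[Σ(r − r̄)² / 6] = √[1192.9943 / 6] = √198.8324 = 14.1008%
Sharpe = (r̄ − rf) / σ = (4.9286 − 1) / 14.1008 = 3.9286 / 14.1008 = 0.2786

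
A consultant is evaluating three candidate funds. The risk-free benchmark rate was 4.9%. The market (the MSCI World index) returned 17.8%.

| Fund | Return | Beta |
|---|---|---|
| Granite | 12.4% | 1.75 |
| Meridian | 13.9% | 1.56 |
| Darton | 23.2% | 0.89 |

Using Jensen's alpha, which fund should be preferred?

Granite: α = 12.4% − [4.9% + 1.75 × (17.8% − 4.9%)] = -15.075
Meridian: α = 13.9% − [4.9% + 1.56 × (17.8% − 4.9%)] = -11.124
Darton: α = 23.2% − [4.9% + 0.89 × (17.8% − 4.9%)] = 6.819
Highest: Darton (6.819).

Darton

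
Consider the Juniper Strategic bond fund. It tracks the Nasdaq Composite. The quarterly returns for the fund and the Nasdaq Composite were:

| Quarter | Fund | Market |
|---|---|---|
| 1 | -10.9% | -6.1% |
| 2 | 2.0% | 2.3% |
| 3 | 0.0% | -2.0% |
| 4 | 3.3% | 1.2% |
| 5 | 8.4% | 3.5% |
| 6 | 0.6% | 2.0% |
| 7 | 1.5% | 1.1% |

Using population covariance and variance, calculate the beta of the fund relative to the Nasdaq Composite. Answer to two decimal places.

r̄p = 0.7000%,  r̄m = 0.2857%
Cov = Σ(rp − r̄p)(rm − r̄m) / 7 = 15.1286
Var(rm) = Σ(rm − r̄m)² / 7 = 9.2612
β = Cov / Var = 15.1286 / 9.2612 = 1.6335

1.63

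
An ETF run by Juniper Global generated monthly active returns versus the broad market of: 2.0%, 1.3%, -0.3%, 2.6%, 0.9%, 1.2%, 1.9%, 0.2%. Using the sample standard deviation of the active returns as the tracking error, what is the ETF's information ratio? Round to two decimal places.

r̄ = (2 + 1.3 − 0.3 + 2.6 + 0.9 + 1.2 + 1.9 + 0.2) / 8 = 9.80 / 8 = 1.2250%
Sample σ = √[Σ(r − r̄)² / 7] = √[6.4350 / 7] = √0.9193 = 0.9588%
IR = r̄ / tracking error = 1.2250 / 0.9588 = 1.2776

1.28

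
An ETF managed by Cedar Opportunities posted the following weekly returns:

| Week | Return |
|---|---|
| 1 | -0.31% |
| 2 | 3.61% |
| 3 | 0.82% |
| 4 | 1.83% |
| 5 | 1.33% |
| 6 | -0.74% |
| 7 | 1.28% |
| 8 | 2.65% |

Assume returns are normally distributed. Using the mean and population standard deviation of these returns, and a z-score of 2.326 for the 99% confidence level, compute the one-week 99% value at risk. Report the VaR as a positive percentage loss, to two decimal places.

r̄ = (-0.31 + 3.61 + 0.82 + 1.83 + 1.33 − 0.74 + 1.28 + 2.65) / 8 = 1.3088%
Σ(r − r̄)² = 14.4243; population σ = √(14.4243/8) = 1.3428%
VaR = −(r̄ − z·σ) = −(1.3088 − 2.326 × 1.3428) = −(-1.8146) = 1.8146%

1.81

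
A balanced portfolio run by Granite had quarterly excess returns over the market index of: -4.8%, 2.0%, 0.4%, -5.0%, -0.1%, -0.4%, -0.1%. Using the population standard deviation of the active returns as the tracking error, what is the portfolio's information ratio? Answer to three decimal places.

Mean return μ = -8.00 / 7 = -1.1429%
Σ(r − μ)² = (-4.8 − (-1.1429))² + (2 − (-1.1429))² + … = 43.2371
population σ = √(43.2371 / 7) = √6.1767 = 2.4853%
IR = μ / tracking error = -1.1429 / 2.4853 = -0.4599

-0.460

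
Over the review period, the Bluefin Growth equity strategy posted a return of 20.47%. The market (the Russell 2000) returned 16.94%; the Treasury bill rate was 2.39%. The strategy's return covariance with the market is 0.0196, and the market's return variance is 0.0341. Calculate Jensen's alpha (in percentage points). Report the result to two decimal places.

9.72

β = Cov / Var = 0.0196 / 0.0341 = 0.5748
E[R] = Rf + β(Rm − Rf) = 2.39% + 0.5748 × (16.94% − 2.39%) = 10.7533%
α = Rp − E[R] = 20.47% − 10.7533% = 9.7167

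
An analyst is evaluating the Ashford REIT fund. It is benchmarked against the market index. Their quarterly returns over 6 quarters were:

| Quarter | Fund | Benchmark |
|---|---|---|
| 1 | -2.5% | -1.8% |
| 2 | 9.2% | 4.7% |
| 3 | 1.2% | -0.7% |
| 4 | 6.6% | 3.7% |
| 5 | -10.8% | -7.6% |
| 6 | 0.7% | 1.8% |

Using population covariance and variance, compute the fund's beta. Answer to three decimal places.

1.538

r̄p = 0.7333%,  r̄m = 0.0167%
Cov = Σ(rp − r̄p)(rm − r̄m) / 6 = 25.7644
Var(rm) = Σ(rm − r̄m)² / 6 = 16.7514
β = Cov / Var = 25.7644 / 16.7514 = 1.5380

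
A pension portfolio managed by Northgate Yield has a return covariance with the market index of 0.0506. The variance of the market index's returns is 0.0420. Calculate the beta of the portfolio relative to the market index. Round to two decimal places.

β = Cov(Rp, Rm) / Var(Rm) = 0.0506 / 0.0420 = 1.2048

1.20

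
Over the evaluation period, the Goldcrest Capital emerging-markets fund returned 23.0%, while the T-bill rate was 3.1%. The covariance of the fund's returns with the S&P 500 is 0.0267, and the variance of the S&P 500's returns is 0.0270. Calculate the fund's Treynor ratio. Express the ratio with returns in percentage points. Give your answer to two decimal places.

β = Cov / Var = 0.0267 / 0.0270 = 0.9889
Treynor = (Rp − Rf) / β = (23.0% − 3.1%) / 0.9889 = 19.90 / 0.9889 = 20.1234

20.12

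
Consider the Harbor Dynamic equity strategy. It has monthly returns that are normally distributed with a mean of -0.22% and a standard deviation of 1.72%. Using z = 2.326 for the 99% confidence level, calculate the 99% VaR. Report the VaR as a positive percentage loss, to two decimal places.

4.22

VaR (as % loss) = −(μ − z·σ) = −(-0.22% − 2.326 × 1.72%) = −(-4.22072%) = 4.22072%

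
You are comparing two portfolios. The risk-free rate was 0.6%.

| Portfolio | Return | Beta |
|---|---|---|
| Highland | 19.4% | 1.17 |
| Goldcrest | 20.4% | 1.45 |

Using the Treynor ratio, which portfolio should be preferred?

Highland: Treynor = (19.4% − 0.6%) / 1.17 = 16.068
Goldcrest: Treynor = (20.4% − 0.6%) / 1.45 = 13.655
Highest: Highland (16.068).

Highland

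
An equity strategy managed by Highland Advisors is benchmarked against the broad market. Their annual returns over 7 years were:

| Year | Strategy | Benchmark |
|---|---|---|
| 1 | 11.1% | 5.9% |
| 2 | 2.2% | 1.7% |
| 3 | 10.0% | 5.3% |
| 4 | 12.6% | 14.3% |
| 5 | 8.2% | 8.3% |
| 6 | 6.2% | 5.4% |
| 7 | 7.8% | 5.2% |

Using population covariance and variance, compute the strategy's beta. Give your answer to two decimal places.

0.67

r̄p = 8.3000%,  r̄m = 6.5857%
Cov = Σ(rp − r̄p)(rm − r̄m) / 7 = 8.8400
Var(rm) = Σ(rm − r̄m)² / 7 = 13.1098
β = Cov / Var = 8.8400 / 13.1098 = 0.6743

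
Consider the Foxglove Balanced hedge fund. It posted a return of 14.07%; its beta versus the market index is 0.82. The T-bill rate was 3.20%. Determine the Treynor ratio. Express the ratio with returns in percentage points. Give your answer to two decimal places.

13.26

Treynor = (Rp − Rf) / β = (14.07% − 3.20%) / 0.82 = 10.87 / 0.82 = 13.2561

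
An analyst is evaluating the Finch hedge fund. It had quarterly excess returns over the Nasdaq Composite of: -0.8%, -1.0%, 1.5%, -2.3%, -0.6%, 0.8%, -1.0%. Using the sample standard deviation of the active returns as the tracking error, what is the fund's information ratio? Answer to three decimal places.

-0.385

μ = (-0.8 − 1 + 1.5 − 2.3 − 0.6 + 0.8 − 1) / 7 = -0.4857%
Σ(r − μ)² = (-0.8 − (-0.4857))² + (-1 − (-0.4857))² + … = 9.5286
σ = √[9.5286 / 6] = 1.2602%
IR = μ / tracking error = -0.4857 / 1.2602 = -0.3854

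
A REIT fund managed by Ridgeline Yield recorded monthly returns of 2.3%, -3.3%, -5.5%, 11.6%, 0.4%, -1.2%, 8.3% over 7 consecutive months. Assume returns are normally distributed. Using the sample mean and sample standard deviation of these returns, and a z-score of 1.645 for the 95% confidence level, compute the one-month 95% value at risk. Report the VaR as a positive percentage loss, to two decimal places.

r̄ = (2.3 − 3.3 − 5.5 + 11.6 + 0.4 − 1.2 + 8.3) / 7 = 1.8000%
Sample σ = √[Σ(r − r̄)² / 6] = √[228.8000 / 6] = √38.1333 = 6.1752%
VaR = −(r̄ − z·σ) = −(1.8000 − 1.645 × 6.1752) = −(-8.3582) = 8.3582%

8.36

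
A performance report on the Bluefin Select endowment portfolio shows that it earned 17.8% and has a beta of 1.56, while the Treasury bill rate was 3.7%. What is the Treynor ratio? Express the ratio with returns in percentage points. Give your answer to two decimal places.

Treynor = (Rp − Rf) / β = (17.8% − 3.7%) / 1.56 = 14.10 / 1.56 = 9.0385

9.04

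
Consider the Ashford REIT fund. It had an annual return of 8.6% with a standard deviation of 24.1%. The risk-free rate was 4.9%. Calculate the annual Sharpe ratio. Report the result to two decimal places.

Sharpe = (Rp − Rf) / σp = (8.6% − 4.9%) / 24.1% = 3.70% / 24.1% = 0.1535

0.15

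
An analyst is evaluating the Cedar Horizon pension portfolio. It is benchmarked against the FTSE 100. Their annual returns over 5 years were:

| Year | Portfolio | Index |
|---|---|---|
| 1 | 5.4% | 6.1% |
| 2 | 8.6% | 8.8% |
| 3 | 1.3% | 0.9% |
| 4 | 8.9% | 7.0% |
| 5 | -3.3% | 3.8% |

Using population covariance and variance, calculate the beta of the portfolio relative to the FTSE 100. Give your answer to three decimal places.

1.294

r̄p = 4.1800%,  r̄m = 5.3200%
Cov = Σ(rp − r̄p)(rm − r̄m) / 5 = 9.6724
Var(rm) = Σ(rm − r̄m)² / 5 = 7.4776
β = Cov / Var = 9.6724 / 7.4776 = 1.2935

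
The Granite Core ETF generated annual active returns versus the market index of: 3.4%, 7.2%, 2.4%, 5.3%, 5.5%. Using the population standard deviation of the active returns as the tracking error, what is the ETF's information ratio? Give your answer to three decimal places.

2.823

r̄ = (3.4 + 7.2 + 2.4 + 5.3 + 5.5) / 5 = 23.80 / 5 = 4.7600%
Σ(r − r̄)² = (3.4 − 4.7600)² + (7.2 − 4.7600)² + … = 14.2120
σ = √[14.2120 / 5] = 1.6859%
IR = r̄ / tracking error = 4.7600 / 1.6859 = 2.8234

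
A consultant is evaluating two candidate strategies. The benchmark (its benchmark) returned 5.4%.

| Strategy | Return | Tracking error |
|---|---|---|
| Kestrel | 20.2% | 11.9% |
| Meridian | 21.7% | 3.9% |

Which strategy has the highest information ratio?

Kestrel: IR = (20.2% − 5.4%) / 11.9% = 1.244
Meridian: IR = (21.7% − 5.4%) / 3.9% = 4.179
Highest: Meridian (4.179).

Meridian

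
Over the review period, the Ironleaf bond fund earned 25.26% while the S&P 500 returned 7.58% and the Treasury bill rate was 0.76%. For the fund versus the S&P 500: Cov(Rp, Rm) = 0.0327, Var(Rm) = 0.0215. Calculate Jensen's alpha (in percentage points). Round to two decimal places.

14.13

β = Cov / Var = 0.0327 / 0.0215 = 1.5209
E[R] = Rf + β(Rm − Rf) = 0.76% + 1.5209 × (7.58% − 0.76%) = 11.1325%
α = Rp − E[R] = 25.26% − 11.1325% = 14.1275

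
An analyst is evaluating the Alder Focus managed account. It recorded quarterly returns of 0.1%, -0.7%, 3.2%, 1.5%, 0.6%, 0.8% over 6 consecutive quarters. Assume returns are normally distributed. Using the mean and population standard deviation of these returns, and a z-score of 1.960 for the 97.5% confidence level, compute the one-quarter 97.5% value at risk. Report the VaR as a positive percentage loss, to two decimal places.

μ = (0.1 − 0.7 + 3.2 + 1.5 + 0.6 + 0.8) / 6 = 0.9167%
Population std dev = √[8.9483 / 6] = 1.2212%
VaR = −(μ − z·σ) = −(0.9167 − 1.960 × 1.2212) = −(-1.4769) = 1.4769%

1.48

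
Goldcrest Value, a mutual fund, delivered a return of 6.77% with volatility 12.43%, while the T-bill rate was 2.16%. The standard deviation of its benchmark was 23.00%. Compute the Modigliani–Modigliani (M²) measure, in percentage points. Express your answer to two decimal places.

Sharpe = (Rp − Rf) / σp = (6.77% − 2.16%) / 12.43% = 0.3709
M² = Rf + Sharpe × σm = 2.16% + 0.3709 × 23.00% = 10.6907%

10.69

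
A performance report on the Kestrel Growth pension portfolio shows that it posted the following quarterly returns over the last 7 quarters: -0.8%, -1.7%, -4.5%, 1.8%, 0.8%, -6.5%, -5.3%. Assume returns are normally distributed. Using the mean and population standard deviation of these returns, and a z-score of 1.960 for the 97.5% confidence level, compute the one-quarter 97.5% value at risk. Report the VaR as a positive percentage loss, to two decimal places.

μ = (-0.8 − 1.7 − 4.5 + 1.8 + 0.8 − 6.5 − 5.3) / 7 = -2.3143%
Σ(r − μ)² = (-0.8 − (-2.3143))² + (-1.7 − (-2.3143))² + … = 60.5086
population σ = √(60.5086 / 7) = √8.6441 = 2.9401%
VaR = −(μ − z·σ) = −(-2.3143 − 1.960 × 2.9401) = −(-8.0769) = 8.0769%

8.08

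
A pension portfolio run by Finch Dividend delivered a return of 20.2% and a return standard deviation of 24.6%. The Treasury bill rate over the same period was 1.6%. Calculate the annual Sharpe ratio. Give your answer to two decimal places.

Sharpe = (Rp − Rf) / σp = (20.2% − 1.6%) / 24.6% = 18.60% / 24.6% = 0.7561

0.76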